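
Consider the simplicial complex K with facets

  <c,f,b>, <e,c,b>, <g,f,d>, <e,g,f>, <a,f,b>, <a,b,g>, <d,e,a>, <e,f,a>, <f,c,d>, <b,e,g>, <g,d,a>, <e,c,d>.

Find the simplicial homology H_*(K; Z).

Take the total order a < b < c < d < e < f < g on the vertex set. Then K (dimension 2) consists of the simplices:

  0-simplices (7): a, b, c, d, e, f, g
  1-simplices (18): ab, ad, ae, af, ag, bc, be, bf, bg, cd, ce, cf, de, df, dg, ef, eg, fg
  2-simplices (12): abf, abg, ade, adg, aef, bce, bcf, beg, cde, cdf, dfg, efg

giving chain groups C_0 ≅ Z^7, C_1 ≅ Z^18, C_2 ≅ Z^12.

Boundary ∂_1: C_1 → C_0 is given by ∂[p,q] = [q] − [p]. For instance
  ∂ab = b − a.
As a 7×18 matrix over Z this has rank 6, with invariant factors (1,1,1,1,1,1).

The boundary map ∂_2: C_2 → C_1 acts by ∂[p,q,r] = [q,r] − [p,r] + [p,q]. For instance
  ∂adg = dg − ag + ad,
  ∂dfg = fg − dg + df.
This gives a 18×12 integer matrix of rank 12; reducing to Smith normal form yields diagonal entries (1,1,1,1,1,1,1,1,1,1,1,2).

Computing H_k = (kernel of ∂_k) / (image of ∂_{k+1}):

  H_0: rank C_0 − rank ∂_1 = 7 − 6 = 1, and the invariant factors of ∂_1 are all 1, so H_0 = Z.
  H_1: rank ker ∂_1 − rank ∂_2 = (18 − 6) − 12 = 0, and ∂_2 has invariant factor 2 > 1, so H_1 = Z/2.
  H_2: rank ker ∂_2 − rank ∂_3 = (12 − 12) − 0 = 0, and there is no ∂_3, so H_2 = 0.

H_0 = Z,  H_1 = Z/2,  H_2 = 0.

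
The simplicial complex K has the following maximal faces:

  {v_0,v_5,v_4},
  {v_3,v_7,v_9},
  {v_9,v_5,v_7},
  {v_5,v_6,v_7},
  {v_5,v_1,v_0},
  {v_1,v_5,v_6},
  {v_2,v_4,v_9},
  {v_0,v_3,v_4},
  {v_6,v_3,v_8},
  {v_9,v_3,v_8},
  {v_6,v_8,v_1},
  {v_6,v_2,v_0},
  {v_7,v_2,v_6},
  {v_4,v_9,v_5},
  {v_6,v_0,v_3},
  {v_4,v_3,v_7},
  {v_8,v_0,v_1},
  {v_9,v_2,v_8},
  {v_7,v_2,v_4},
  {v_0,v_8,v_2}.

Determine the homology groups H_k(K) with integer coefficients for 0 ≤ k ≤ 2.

H_0 = Z,  H_1 = Z ⊕ Z/2,  H_2 = 0.

Order the vertices as v_0 < v_1 < v_2 < v_3 < v_4 < v_5 < v_6 < v_7 < v_8 < v_9. Listing each simplex with vertices in this order, K has dimension 2 with simplices:

  0-simplices (10): [v_0], [v_1], [v_2], [v_3], [v_4], [v_5], [v_6], [v_7], [v_8], [v_9]
  1-simplices (30): (30 of them)
  2-simplices (20): (20 of them)

so the chain groups are C_0 ≅ Z^10, C_1 ≅ Z^30, C_2 ≅ Z^20.

∂_1: C_1 → C_0 is given by ∂[p,q] = [q] − [p]. For instance
  ∂[v_3,v_8] = [v_8] − [v_3].
The resulting 10×30 matrix has rank 9, and its Smith normal form has invariant factors (1,1,1,1,1,1,1,1,1).

The boundary map ∂_2: C_2 → C_1 acts by ∂[p,q,r] = [q,r] − [p,r] + [p,q]. For instance
  ∂[v_3,v_4,v_7] = [v_4,v_7] − [v_3,v_7] + [v_3,v_4],
  ∂[v_0,v_2,v_6] = [v_2,v_6] − [v_0,v_6] + [v_0,v_2].
As a 30×20 matrix over Z this has rank 20, with invariant factors (1,1,1,1,1,1,1,1,1,1,1,1,1,1,1,1,1,1,1,2).

From H_k ≅ ker(∂_k) / im(∂_{k+1}) we obtain:

  H_0: rank C_0 − rank ∂_1 = 10 − 9 = 1, and the invariant factors of ∂_1 are all 1, so H_0 ≅ Z.
  H_1: rank ker ∂_1 − rank ∂_2 = (30 − 9) − 20 = 1, and ∂_2 has invariant factor 2 > 1, so H_1 ≅ Z ⊕ Z/2.
  H_2: rank ker ∂_2 − rank ∂_3 = (20 − 20) − 0 = 0, and there is no ∂_3, so H_2 ≅ 0.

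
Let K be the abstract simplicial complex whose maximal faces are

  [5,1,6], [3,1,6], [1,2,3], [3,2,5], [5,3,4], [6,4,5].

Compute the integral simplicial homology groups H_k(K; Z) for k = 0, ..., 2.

H_0 = Z,  H_1 = Z,  H_2 = 0.

Take the total order 1 < 2 < 3 < 4 < 5 < 6 on the vertex set. Then K (dimension 2) consists of the simplices:

  0-simplices (6): [1], [2], [3], [4], [5], [6]
  1-simplices (12): [1,2], [1,3], [1,5], [1,6], [2,3], [2,5], [3,4], [3,5], [3,6], [4,5], [4,6], [5,6]
  2-simplices (6): [1,2,3], [1,3,6], [1,5,6], [2,3,5], [3,4,5], [4,5,6]

Hence C_0 ≅ Z^6, C_1 ≅ Z^12, C_2 ≅ Z^6.

∂_1: C_1 → C_0 is given by ∂[p,q] = [q] − [p]. For instance
  ∂[3,5] = [5] − [3].
The 6×12 boundary matrix has rank 5 and Smith normal form diag(1,1,1,1,1).

Boundary ∂_2: C_2 → C_1 sends each 2-simplex [p,q,r] to [q,r] − [p,r] + [p,q]. For instance
  ∂[3,4,5] = [4,5] − [3,5] + [3,4],
  ∂[1,5,6] = [5,6] − [1,6] + [1,5].
The 12×6 boundary matrix has rank 6 and Smith normal form diag(1,1,1,1,1,1).

From H_k ≅ ker(∂_k) / im(∂_{k+1}) we obtain:

  H_0: rank C_0 − rank ∂_1 = 6 − 5 = 1, and the invariant factors of ∂_1 are all 1, so H_0 = Z.
  H_1: rank ker ∂_1 − rank ∂_2 = (12 − 5) − 6 = 1, and the invariant factors of ∂_2 are all 1, so H_1 = Z.
  H_2: rank ker ∂_2 − rank ∂_3 = (6 − 6) − 0 = 0, and there is no ∂_3, so H_2 = 0.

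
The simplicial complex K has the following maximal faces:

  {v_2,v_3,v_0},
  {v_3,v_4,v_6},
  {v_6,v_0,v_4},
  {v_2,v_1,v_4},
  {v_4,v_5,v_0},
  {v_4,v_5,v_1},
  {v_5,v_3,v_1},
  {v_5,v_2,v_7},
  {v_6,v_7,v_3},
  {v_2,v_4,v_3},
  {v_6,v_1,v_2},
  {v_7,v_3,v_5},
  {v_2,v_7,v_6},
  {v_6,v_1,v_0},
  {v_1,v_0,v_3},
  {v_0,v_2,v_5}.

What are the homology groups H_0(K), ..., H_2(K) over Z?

H_0 ≅ Z,  H_1 ≅ Z^2,  H_2 ≅ Z.

Order the vertices as v_0 < v_1 < v_2 < v_3 < v_4 < v_5 < v_6 < v_7. Listing each simplex with vertices in this order, K has dimension 2 with simplices:

  0-simplices (8): [v_0], [v_1], [v_2], [v_3], [v_4], [v_5], [v_6], [v_7]
  1-simplices (24): (24 of them)
  2-simplices (16): (16 of them)

Hence C_0 ≅ Z^8, C_1 ≅ Z^24, C_2 ≅ Z^16.

∂_1: C_1 → C_0 sends each edge [p,q] (with p < q) to q − p.
The resulting 8×24 matrix has rank 7, and its Smith normal form has invariant factors (1,1,1,1,1,1,1).

The boundary map ∂_2: C_2 → C_1 maps a triangle to the signed sum of its edges. For instance
  ∂[v_3,v_4,v_6] = [v_4,v_6] − [v_3,v_6] + [v_3,v_4],
  ∂[v_0,v_2,v_3] = [v_2,v_3] − [v_0,v_3] + [v_0,v_2].
This gives a 24×16 integer matrix of rank 15; reducing to Smith normal form yields diagonal entries (1,1,1,1,1,1,1,1,1,1,1,1,1,1,1).

From H_k ≅ ker(∂_k) / im(∂_{k+1}) we obtain:

  H_0: rank C_0 − rank ∂_1 = 8 − 7 = 1, and the invariant factors of ∂_1 are all 1, so H_0 = Z.
  H_1: rank ker ∂_1 − rank ∂_2 = (24 − 7) − 15 = 2, and the invariant factors of ∂_2 are all 1, so H_1 = Z^2.
  H_2: rank ker ∂_2 − rank ∂_3 = (16 − 15) − 0 = 1, and there is no ∂_3, so H_2 = Z.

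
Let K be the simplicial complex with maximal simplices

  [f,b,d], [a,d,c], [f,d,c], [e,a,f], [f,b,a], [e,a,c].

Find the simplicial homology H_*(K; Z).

H_0 ≅ Z,  H_1 ≅ Z,  H_2 = 0.

K has 6 vertices, 12 edges, 6 triangles.
rank ∂_0 = 0, rank ∂_1 = 5 ⇒ b_0 = 6 − 0 − 5 = 1; all invariant factors of ∂_1 are 1 so no torsion. So H_0 ≅ Z.
rank ∂_1 = 5, rank ∂_2 = 6 ⇒ b_1 = 12 − 5 − 6 = 1; all invariant factors of ∂_2 are 1 so no torsion. So H_1 ≅ Z.
rank ∂_2 = 6, rank ∂_3 = 0 ⇒ b_2 = 6 − 6 − 0 = 0. So H_2 ≅ 0.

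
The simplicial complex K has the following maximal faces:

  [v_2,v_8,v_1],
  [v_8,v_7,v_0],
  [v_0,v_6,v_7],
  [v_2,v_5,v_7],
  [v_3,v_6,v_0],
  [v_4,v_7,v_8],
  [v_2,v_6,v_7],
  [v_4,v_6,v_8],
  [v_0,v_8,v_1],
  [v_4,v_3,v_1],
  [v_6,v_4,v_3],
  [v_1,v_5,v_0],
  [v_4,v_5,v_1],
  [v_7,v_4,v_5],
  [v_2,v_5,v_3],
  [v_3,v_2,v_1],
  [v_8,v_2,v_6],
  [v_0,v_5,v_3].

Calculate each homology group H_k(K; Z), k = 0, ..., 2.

Order the vertices as v_0 < v_1 < v_2 < v_3 < v_4 < v_5 < v_6 < v_7 < v_8. Listing each simplex with vertices in this order, K has dimension 2 with simplices:

  0-simplices (9): [v_0], [v_1], [v_2], [v_3], [v_4], [v_5], [v_6], [v_7], [v_8]
  1-simplices (27): (27 of them)
  2-simplices (18): (18 of them)

giving chain groups C_0 ≅ Z^9, C_1 ≅ Z^27, C_2 ≅ Z^18.

∂_1: C_1 → C_0 is given by ∂[p,q] = [q] − [p]. For instance
  ∂[v_6,v_7] = [v_7] − [v_6].
This gives a 9×27 integer matrix of rank 8; reducing to Smith normal form yields diagonal entries (1,1,1,1,1,1,1,1).

The boundary map ∂_2: C_2 → C_1 sends each 2-simplex [p,q,r] to [q,r] − [p,r] + [p,q]. For instance
  ∂[v_1,v_4,v_5] = [v_4,v_5] − [v_1,v_5] + [v_1,v_4],
  ∂[v_0,v_1,v_5] = [v_1,v_5] − [v_0,v_5] + [v_0,v_1].
This gives a 27×18 integer matrix of rank 18; reducing to Smith normal form yields diagonal entries (1,1,1,1,1,1,1,1,1,1,1,1,1,1,1,1,1,2).

From H_k ≅ ker(∂_k) / im(∂_{k+1}) we obtain:

  H_0: rank C_0 − rank ∂_1 = 9 − 8 = 1, and the invariant factors of ∂_1 are all 1, so H_0 = Z.
  H_1: rank ker ∂_1 − rank ∂_2 = (27 − 8) − 18 = 1, and ∂_2 has invariant factor 2 > 1, so H_1 = Z ⊕ Z_2.
  H_2: rank ker ∂_2 − rank ∂_3 = (18 − 18) − 0 = 0, and there is no ∂_3, so H_2 = 0.

As a check, the Euler characteristic is 9 − 27 + 18 = 0, which agrees with 1 − 1 + 0 = 0.

H_0 = Z,  H_1 = Z ⊕ Z_2,  H_2 = 0.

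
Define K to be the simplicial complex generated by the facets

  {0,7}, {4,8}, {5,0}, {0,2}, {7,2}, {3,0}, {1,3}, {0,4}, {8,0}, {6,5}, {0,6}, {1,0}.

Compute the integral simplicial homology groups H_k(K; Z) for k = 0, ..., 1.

Take the total order 0 < 1 < 2 < 3 < 4 < 5 < 6 < 7 < 8 on the vertex set. Then K (dimension 1) consists of the simplices:

  0-simplices (9): [0], [1], [2], [3], [4], [5], [6], [7], [8]
  1-simplices (12): [0,1], [0,2], [0,3], [0,4], [0,5], [0,6], [0,7], [0,8], [1,3], [2,7], [4,8], [5,6]

Hence C_0 ≅ Z^9, C_1 ≅ Z^12.

∂_1: C_1 → C_0 is given by ∂[p,q] = [q] − [p]. For instance
  ∂[0,6] = [6] − [0].
As a 9×12 matrix over Z this has rank 8, with invariant factors (1,1,1,1,1,1,1,1).

Computing H_k = (kernel of ∂_k) / (image of ∂_{k+1}):

  H_0: rank C_0 − rank ∂_1 = 9 − 8 = 1, and the invariant factors of ∂_1 are all 1, so H_0 ≅ Z.
  H_1: rank ker ∂_1 − rank ∂_2 = (12 − 8) − 0 = 4, and there is no ∂_2, so H_1 ≅ Z^4.

H_0 ≅ Z,  H_1 ≅ Z^4.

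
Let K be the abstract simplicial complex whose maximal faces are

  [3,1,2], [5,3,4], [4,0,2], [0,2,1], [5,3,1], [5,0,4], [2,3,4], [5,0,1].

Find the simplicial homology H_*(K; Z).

H_0 ≅ Z,  H_1 = 0,  H_2 ≅ Z.

Order the vertices as 0 < 1 < 2 < 3 < 4 < 5. Listing each simplex with vertices in this order, K has dimension 2 with simplices:

  0-simplices (6): [0], [1], [2], [3], [4], [5]
  1-simplices (12): [0,1], [0,2], [0,4], [0,5], [1,2], [1,3], [1,5], [2,3], [2,4], [3,4], [3,5], [4,5]
  2-simplices (8): [0,1,2], [0,1,5], [0,2,4], [0,4,5], [1,2,3], [1,3,5], [2,3,4], [3,4,5]

giving chain groups C_0 ≅ Z^6, C_1 ≅ Z^12, C_2 ≅ Z^8.

Boundary ∂_1: C_1 → C_0 maps an edge to its endpoints' difference, ∂[p,q] = q − p.
The 6×12 boundary matrix has rank 5 and Smith normal form diag(1,1,1,1,1).

Boundary ∂_2: C_2 → C_1 maps a triangle to the signed sum of its edges. For instance
  ∂[1,3,5] = [3,5] − [1,5] + [1,3],
  ∂[0,4,5] = [4,5] − [0,5] + [0,4].
The 12×8 boundary matrix has rank 7 and Smith normal form diag(1,1,1,1,1,1,1).

Reading off H_k = ker ∂_k / im ∂_{k+1}:

  H_0: rank C_0 − rank ∂_1 = 6 − 5 = 1, and the invariant factors of ∂_1 are all 1, so H_0 = Z.
  H_1: rank ker ∂_1 − rank ∂_2 = (12 − 5) − 7 = 0, and the invariant factors of ∂_2 are all 1, so H_1 = 0.
  H_2: rank ker ∂_2 − rank ∂_3 = (8 − 7) − 0 = 1, and there is no ∂_3, so H_2 = Z.

As a check, the Euler characteristic is 6 − 12 + 8 = 2, which agrees with 1 − 0 + 1 = 2.
(K is a triangulation of the 2-sphere S^2.)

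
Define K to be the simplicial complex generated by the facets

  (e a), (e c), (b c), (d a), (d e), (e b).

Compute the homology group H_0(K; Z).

Order the vertices as a < b < c < d < e. Listing each simplex with vertices in this order, K has dimension 1 with simplices:

  0-simplices (5): a, b, c, d, e
  1-simplices (6): ad, ae, bc, be, ce, de

Hence C_0 ≅ Z^5, C_1 ≅ Z^6.

The boundary map ∂_1: C_1 → C_0 maps an edge to its endpoints' difference, ∂[p,q] = q − p.
The 5×6 boundary matrix has rank 4 and Smith normal form diag(1,1,1,1).

Reading off H_k = ker ∂_k / im ∂_{k+1}:

  H_0: rank C_0 − rank ∂_1 = 5 − 4 = 1, and the invariant factors of ∂_1 are all 1, so H_0 = Z.

H_0 ≅ Z.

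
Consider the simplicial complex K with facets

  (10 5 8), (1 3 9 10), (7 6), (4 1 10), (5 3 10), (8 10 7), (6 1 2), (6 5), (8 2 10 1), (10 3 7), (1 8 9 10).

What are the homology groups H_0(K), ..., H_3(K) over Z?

Order the vertices as 1 < 2 < 3 < 4 < 5 < 6 < 7 < 8 < 9 < 10. Listing each simplex with vertices in this order, K has dimension 3 with simplices:

  0-simplices (10): [1], [2], [3], [4], [5], [6], [7], [8], [9], [10]
  1-simplices (24): (24 of them)
  2-simplices (16): [1,2,6], [1,2,8], [1,2,10], [1,3,9], [1,3,10], [1,4,10], [1,8,9], [1,8,10], [1,9,10], [2,8,10], [3,5,10], [3,7,10], [3,9,10], [5,8,10], [7,8,10], [8,9,10]
  3-simplices (3): [1,2,8,10], [1,3,9,10], [1,8,9,10]

giving chain groups C_0 ≅ Z^10, C_1 ≅ Z^24, C_2 ≅ Z^16, C_3 ≅ Z^3.

Boundary ∂_1: C_1 → C_0 is given by ∂[p,q] = [q] − [p].
The resulting 10×24 matrix has rank 9, and its Smith normal form has invariant factors (1,1,1,1,1,1,1,1,1).

Boundary ∂_2: C_2 → C_1 maps a triangle to the signed sum of its edges. For instance
  ∂[7,8,10] = [8,10] − [7,10] + [7,8],
  ∂[5,8,10] = [8,10] − [5,10] + [5,8].
The resulting 24×16 matrix has rank 13, and its Smith normal form has invariant factors (1,1,1,1,1,1,1,1,1,1,1,1,1).

Boundary ∂_3: C_3 → C_2 sends each 3-simplex σ to the alternating sum Σ_i (−1)^i (σ with its i-th vertex removed). For instance
  ∂[1,2,8,10] = [2,8,10] − [1,8,10] + [1,2,10] − [1,2,8],
  ∂[1,3,9,10] = [3,9,10] − [1,9,10] + [1,3,10] − [1,3,9].
As a 16×3 matrix over Z this has rank 3, with invariant factors (1,1,1).

Computing H_k = (kernel of ∂_k) / (image of ∂_{k+1}):

  H_0: rank C_0 − rank ∂_1 = 10 − 9 = 1, and the invariant factors of ∂_1 are all 1, so H_0 ≅ Z.
  H_1: rank ker ∂_1 − rank ∂_2 = (24 − 9) − 13 = 2, and the invariant factors of ∂_2 are all 1, so H_1 ≅ Z^2.
  H_2: rank ker ∂_2 − rank ∂_3 = (16 − 13) − 3 = 0, and the invariant factors of ∂_3 are all 1, so H_2 ≅ 0.
  H_3: rank ker ∂_3 − rank ∂_4 = (3 − 3) − 0 = 0, and there is no ∂_4, so H_3 ≅ 0.

As a check, the Euler characteristic is 10 − 24 + 16 − 3 = -1, which agrees with 1 − 2 + 0 − 0 = -1.

H_0 = Z,  H_1 = Z^2,  H_2 = 0,  H_3 = 0.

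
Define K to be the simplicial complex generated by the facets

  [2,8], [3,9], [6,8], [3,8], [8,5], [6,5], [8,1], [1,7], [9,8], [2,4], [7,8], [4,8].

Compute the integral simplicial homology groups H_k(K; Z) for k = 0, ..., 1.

H_0 = Z,  H_1 = Z^4.

Fix the vertex order 1 < 2 < 3 < 4 < 5 < 6 < 7 < 8 < 9 and write every simplex with vertices in increasing order. Then dim K = 1 and the simplices of K are:

  0-simplices (9): [1], [2], [3], [4], [5], [6], [7], [8], [9]
  1-simplices (12): [1,7], [1,8], [2,4], [2,8], [3,8], [3,9], [4,8], [5,6], [5,8], [6,8], [7,8], [8,9]

Hence C_0 ≅ Z^9, C_1 ≅ Z^12.

Boundary ∂_1: C_1 → C_0 maps an edge to its endpoints' difference, ∂[p,q] = q − p.
This gives a 9×12 integer matrix of rank 8; reducing to Smith normal form yields diagonal entries (1,1,1,1,1,1,1,1).

From H_k ≅ ker(∂_k) / im(∂_{k+1}) we obtain:

  H_0: rank C_0 − rank ∂_1 = 9 − 8 = 1, and the invariant factors of ∂_1 are all 1, so H_0 = Z.
  H_1: rank ker ∂_1 − rank ∂_2 = (12 − 8) − 0 = 4, and there is no ∂_2, so H_1 = Z^4.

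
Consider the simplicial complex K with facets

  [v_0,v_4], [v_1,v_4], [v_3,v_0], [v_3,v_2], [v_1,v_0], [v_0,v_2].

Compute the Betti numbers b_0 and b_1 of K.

We work with the vertex ordering v_0 < v_1 < v_2 < v_3 < v_4. The simplices of K, each written with vertices in increasing order, are:

  0-simplices (5): [v_0], [v_1], [v_2], [v_3], [v_4]
  1-simplices (6): [v_0,v_1], [v_0,v_2], [v_0,v_3], [v_0,v_4], [v_1,v_4], [v_2,v_3]

Hence C_0 ≅ Z^5, C_1 ≅ Z^6.

Boundary ∂_1: C_1 → C_0 maps an edge to its endpoints' difference, ∂[p,q] = q − p. For instance
  ∂[v_1,v_4] = [v_4] − [v_1].
The resulting 5×6 matrix has rank 4, and its Smith normal form has invariant factors (1,1,1,1).

From H_k ≅ ker(∂_k) / im(∂_{k+1}) we obtain:

  H_0: rank C_0 − rank ∂_1 = 5 − 4 = 1, and the invariant factors of ∂_1 are all 1, so H_0 ≅ Z.
  H_1: rank ker ∂_1 − rank ∂_2 = (6 − 4) − 0 = 2, and there is no ∂_2, so H_1 ≅ Z^2.

Hence the Betti numbers are b_0 = 1, b_1 = 2.

b_0 = 1, b_1 = 2.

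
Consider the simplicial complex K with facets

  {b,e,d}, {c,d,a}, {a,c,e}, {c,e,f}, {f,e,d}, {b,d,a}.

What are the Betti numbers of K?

Order the vertices as a < b < c < d < e < f. Listing each simplex with vertices in this order, K has dimension 2 with simplices:

  0-simplices (6): a, b, c, d, e, f
  1-simplices (12): ab, ac, ad, ae, bd, be, cd, ce, cf, de, df, ef
  2-simplices (6): abd, acd, ace, bde, cef, def

Hence C_0 ≅ Z^6, C_1 ≅ Z^12, C_2 ≅ Z^6.

Boundary ∂_1: C_1 → C_0 maps an edge to its endpoints' difference, ∂[p,q] = q − p.
This gives a 6×12 integer matrix of rank 5; reducing to Smith normal form yields diagonal entries (1,1,1,1,1).

Boundary ∂_2: C_2 → C_1 acts by ∂[p,q,r] = [q,r] − [p,r] + [p,q]. For instance
  ∂def = ef − df + de,
  ∂bde = de − be + bd.
The resulting 12×6 matrix has rank 6, and its Smith normal form has invariant factors (1,1,1,1,1,1).

From H_k ≅ ker(∂_k) / im(∂_{k+1}) we obtain:

  H_0: rank C_0 − rank ∂_1 = 6 − 5 = 1, and the invariant factors of ∂_1 are all 1, so H_0 = Z.
  H_1: rank ker ∂_1 − rank ∂_2 = (12 − 5) − 6 = 1, and the invariant factors of ∂_2 are all 1, so H_1 = Z.
  H_2: rank ker ∂_2 − rank ∂_3 = (6 − 6) − 0 = 0, and there is no ∂_3, so H_2 = 0.

Hence the Betti numbers are b_0 = 1, b_1 = 1, b_2 = 0.

b_0 = 1, b_1 = 1, b_2 = 0.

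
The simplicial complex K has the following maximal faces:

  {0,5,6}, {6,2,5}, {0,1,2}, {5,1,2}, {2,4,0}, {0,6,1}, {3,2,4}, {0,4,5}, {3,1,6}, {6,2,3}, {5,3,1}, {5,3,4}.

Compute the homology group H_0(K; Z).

Take the total order 0 < 1 < 2 < 3 < 4 < 5 < 6 on the vertex set. Then K (dimension 2) consists of the simplices:

  0-simplices (7): [0], [1], [2], [3], [4], [5], [6]
  1-simplices (18): [0,1], [0,2], [0,4], [0,5], [0,6], [1,2], [1,3], [1,5], [1,6], [2,3], [2,4], [2,5], [2,6], [3,4], [3,5], [3,6], [4,5], [5,6]
  2-simplices (12): [0,1,2], [0,1,6], [0,2,4], [0,4,5], [0,5,6], [1,2,5], [1,3,5], [1,3,6], [2,3,4], [2,3,6], [2,5,6], [3,4,5]

giving chain groups C_0 ≅ Z^7, C_1 ≅ Z^18, C_2 ≅ Z^12.

The boundary map ∂_1: C_1 → C_0 maps an edge to its endpoints' difference, ∂[p,q] = q − p.
The resulting 7×18 matrix has rank 6, and its Smith normal form has invariant factors (1,1,1,1,1,1).

∂_2: C_2 → C_1 acts by ∂[p,q,r] = [q,r] − [p,r] + [p,q]. For instance
  ∂[0,1,2] = [1,2] − [0,2] + [0,1],
  ∂[2,3,6] = [3,6] − [2,6] + [2,3].
As a 18×12 matrix over Z this has rank 12, with invariant factors (1,1,1,1,1,1,1,1,1,1,1,2).

Reading off H_k = ker ∂_k / im ∂_{k+1}:

  H_0: rank C_0 − rank ∂_1 = 7 − 6 = 1, and the invariant factors of ∂_1 are all 1, so H_0 ≅ Z.

H_0 = Z.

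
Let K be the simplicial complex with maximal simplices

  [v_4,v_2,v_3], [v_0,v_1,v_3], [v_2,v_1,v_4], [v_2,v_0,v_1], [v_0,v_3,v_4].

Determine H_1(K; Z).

Take the total order v_0 < v_1 < v_2 < v_3 < v_4 on the vertex set. Then K (dimension 2) consists of the simplices:

  0-simplices (5): [v_0], [v_1], [v_2], [v_3], [v_4]
  1-simplices (10): [v_0,v_1], [v_0,v_2], [v_0,v_3], [v_0,v_4], [v_1,v_2], [v_1,v_3], [v_1,v_4], [v_2,v_3], [v_2,v_4], [v_3,v_4]
  2-simplices (5): [v_0,v_1,v_2], [v_0,v_1,v_3], [v_0,v_3,v_4], [v_1,v_2,v_4], [v_2,v_3,v_4]

giving chain groups C_0 ≅ Z^5, C_1 ≅ Z^10, C_2 ≅ Z^5.

The boundary map ∂_1: C_1 → C_0 maps an edge to its endpoints' difference, ∂[p,q] = q − p. For instance
  ∂[v_0,v_4] = [v_4] − [v_0].
As a 5×10 matrix over Z this has rank 4, with invariant factors (1,1,1,1).

Boundary ∂_2: C_2 → C_1 acts by ∂[p,q,r] = [q,r] − [p,r] + [p,q]. For instance
  ∂[v_0,v_3,v_4] = [v_3,v_4] − [v_0,v_4] + [v_0,v_3],
  ∂[v_1,v_2,v_4] = [v_2,v_4] − [v_1,v_4] + [v_1,v_2].
As a 10×5 matrix over Z this has rank 5, with invariant factors (1,1,1,1,1).

Computing H_k = (kernel of ∂_k) / (image of ∂_{k+1}):

  H_1: rank ker ∂_1 − rank ∂_2 = (10 − 4) − 5 = 1, and the invariant factors of ∂_2 are all 1, so H_1 ≅ Z.

H_1 ≅ Z.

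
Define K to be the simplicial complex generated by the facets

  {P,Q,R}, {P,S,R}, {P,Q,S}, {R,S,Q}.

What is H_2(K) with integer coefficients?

We work with the vertex ordering P < Q < R < S. The simplices of K, each written with vertices in increasing order, are:

  0-simplices (4): P, Q, R, S
  1-simplices (6): PQ, PR, PS, QR, QS, RS
  2-simplices (4): PQR, PQS, PRS, QRS

Hence C_0 ≅ Z^4, C_1 ≅ Z^6, C_2 ≅ Z^4.

∂_1: C_1 → C_0 sends each edge [p,q] (with p < q) to q − p. For instance
  ∂QS = S − Q.
This gives a 4×6 integer matrix of rank 3; reducing to Smith normal form yields diagonal entries (1,1,1).

∂_2: C_2 → C_1 maps a triangle to the signed sum of its edges. For instance
  ∂PQR = QR − PR + PQ,
  ∂PRS = RS − PS + PR.
This gives a 6×4 integer matrix of rank 3; reducing to Smith normal form yields diagonal entries (1,1,1).

Now H_k = ker ∂_k / im ∂_{k+1}, so:

  H_2: rank ker ∂_2 − rank ∂_3 = (4 − 3) − 0 = 1, and there is no ∂_3, so H_2 = Z.

(K is a triangulation of the 2-sphere S^2.)

H_2 ≅ Z.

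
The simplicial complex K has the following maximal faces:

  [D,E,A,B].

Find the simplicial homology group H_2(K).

K has 4 vertices, 6 edges, 4 triangles, 1 3-simplex.
rank ∂_2 = 3, rank ∂_3 = 1 ⇒ b_2 = 4 − 3 − 1 = 0; all invariant factors of ∂_3 are 1 so no torsion. So H_2 = 0.

H_2 = 0.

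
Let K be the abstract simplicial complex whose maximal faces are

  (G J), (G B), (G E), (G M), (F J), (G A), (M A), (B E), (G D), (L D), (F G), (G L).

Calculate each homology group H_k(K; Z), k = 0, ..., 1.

Take the total order A < B < D < E < F < G < J < L < M on the vertex set. Then K (dimension 1) consists of the simplices:

  0-simplices (9): A, B, D, E, F, G, J, L, M
  1-simplices (12): AG, AM, BE, BG, DG, DL, EG, FG, FJ, GJ, GL, GM

so the chain groups are C_0 ≅ Z^9, C_1 ≅ Z^12.

The boundary map ∂_1: C_1 → C_0 maps an edge to its endpoints' difference, ∂[p,q] = q − p.
The resulting 9×12 matrix has rank 8, and its Smith normal form has invariant factors (1,1,1,1,1,1,1,1).

From H_k ≅ ker(∂_k) / im(∂_{k+1}) we obtain:

  H_0: rank C_0 − rank ∂_1 = 9 − 8 = 1, and the invariant factors of ∂_1 are all 1, so H_0 ≅ Z.
  H_1: rank ker ∂_1 − rank ∂_2 = (12 − 8) − 0 = 4, and there is no ∂_2, so H_1 ≅ Z^4.

H_0 ≅ Z,  H_1 ≅ Z^4.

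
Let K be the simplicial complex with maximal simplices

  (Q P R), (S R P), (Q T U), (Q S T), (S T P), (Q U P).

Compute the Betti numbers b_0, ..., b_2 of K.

b_0 = 1, b_1 = 1, b_2 = 0.

Fix the vertex order P < Q < R < S < T < U and write every simplex with vertices in increasing order. Then dim K = 2 and the simplices of K are:

  0-simplices (6): P, Q, R, S, T, U
  1-simplices (12): PQ, PR, PS, PT, PU, QR, QS, QT, QU, RS, ST, TU
  2-simplices (6): PQR, PQU, PRS, PST, QST, QTU

giving chain groups C_0 ≅ Z^6, C_1 ≅ Z^12, C_2 ≅ Z^6.

∂_1: C_1 → C_0 maps an edge to its endpoints' difference, ∂[p,q] = q − p.
The resulting 6×12 matrix has rank 5, and its Smith normal form has invariant factors (1,1,1,1,1).

The boundary map ∂_2: C_2 → C_1 maps a triangle to the signed sum of its edges. For instance
  ∂QTU = TU − QU + QT,
  ∂PST = ST − PT + PS.
This gives a 12×6 integer matrix of rank 6; reducing to Smith normal form yields diagonal entries (1,1,1,1,1,1).

Computing H_k = (kernel of ∂_k) / (image of ∂_{k+1}):

  H_0: rank C_0 − rank ∂_1 = 6 − 5 = 1, and the invariant factors of ∂_1 are all 1, so H_0 = Z.
  H_1: rank ker ∂_1 − rank ∂_2 = (12 − 5) − 6 = 1, and the invariant factors of ∂_2 are all 1, so H_1 = Z.
  H_2: rank ker ∂_2 − rank ∂_3 = (6 − 6) − 0 = 0, and there is no ∂_3, so H_2 = 0.

As a check, the Euler characteristic is 6 − 12 + 6 = 0, which agrees with 1 − 1 + 0 = 0.

Hence the Betti numbers are b_0 = 1, b_1 = 1, b_2 = 0.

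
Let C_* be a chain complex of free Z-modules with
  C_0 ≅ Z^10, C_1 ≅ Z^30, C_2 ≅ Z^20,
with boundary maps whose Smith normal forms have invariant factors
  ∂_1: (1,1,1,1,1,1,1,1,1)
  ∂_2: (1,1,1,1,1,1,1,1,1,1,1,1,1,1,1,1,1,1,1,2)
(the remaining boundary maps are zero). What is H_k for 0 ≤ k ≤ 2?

H_0 = Z,  H_1 = Z ⊕ Z/2,  H_2 = 0.

H_0: b_0 = 10 − 0 − 9 = 1; torsion from ∂_1 factors > 1: none. So H_0 = Z.
H_1: b_1 = 30 − 9 − 20 = 1; torsion from ∂_2 factors > 1: [2]. So H_1 = Z ⊕ Z/2.
H_2: b_2 = 20 − 20 − 0 = 0; torsion from ∂_3 factors > 1: none. So H_2 = 0.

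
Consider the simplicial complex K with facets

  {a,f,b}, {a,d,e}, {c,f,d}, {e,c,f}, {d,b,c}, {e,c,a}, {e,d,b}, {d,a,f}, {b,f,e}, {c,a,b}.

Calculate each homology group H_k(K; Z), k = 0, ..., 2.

H_0 ≅ Z,  H_1 ≅ Z/2,  H_2 = 0.

K has 6 vertices, 15 edges, 10 triangles.
rank ∂_0 = 0, rank ∂_1 = 5 ⇒ b_0 = 6 − 0 − 5 = 1; all invariant factors of ∂_1 are 1 so no torsion. So H_0 ≅ Z.
rank ∂_1 = 5, rank ∂_2 = 10 ⇒ b_1 = 15 − 5 − 10 = 0; ∂_2 has invariant factor(s) [2] giving torsion. So H_1 ≅ Z/2.
rank ∂_2 = 10, rank ∂_3 = 0 ⇒ b_2 = 10 − 10 − 0 = 0. So H_2 ≅ 0.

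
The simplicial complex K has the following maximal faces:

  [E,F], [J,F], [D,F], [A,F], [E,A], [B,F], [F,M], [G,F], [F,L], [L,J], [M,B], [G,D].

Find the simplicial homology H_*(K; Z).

H_0 = Z,  H_1 = Z^4.

Fix the vertex order A < B < D < E < F < G < J < L < M and write every simplex with vertices in increasing order. Then dim K = 1 and the simplices of K are:

  0-simplices (9): A, B, D, E, F, G, J, L, M
  1-simplices (12): AE, AF, BF, BM, DF, DG, EF, FG, FJ, FL, FM, JL

Hence C_0 ≅ Z^9, C_1 ≅ Z^12.

Boundary ∂_1: C_1 → C_0 is given by ∂[p,q] = [q] − [p].
The 9×12 boundary matrix has rank 8 and Smith normal form diag(1,1,1,1,1,1,1,1).

Computing H_k = (kernel of ∂_k) / (image of ∂_{k+1}):

  H_0: rank C_0 − rank ∂_1 = 9 − 8 = 1, and the invariant factors of ∂_1 are all 1, so H_0 = Z.
  H_1: rank ker ∂_1 − rank ∂_2 = (12 − 8) − 0 = 4, and there is no ∂_2, so H_1 = Z^4.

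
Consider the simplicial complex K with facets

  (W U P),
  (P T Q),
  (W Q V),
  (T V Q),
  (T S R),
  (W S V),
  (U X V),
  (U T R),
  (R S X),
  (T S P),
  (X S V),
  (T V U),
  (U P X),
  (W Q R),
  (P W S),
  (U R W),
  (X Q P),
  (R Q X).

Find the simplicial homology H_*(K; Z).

H_0 ≅ Z,  H_1 ≅ Z^2,  H_2 ≅ Z.

Take the total order P < Q < R < S < T < U < V < W < X on the vertex set. Then K (dimension 2) consists of the simplices:

  0-simplices (9): P, Q, R, S, T, U, V, W, X
  1-simplices (27): PQ, PS, PT, PU, PW, PX, QR, QT, QV, QW, QX, RS, RT, RU, RW, RX, ST, SV, SW, SX, TU, TV, UV, UW, UX, VW, VX
  2-simplices (18): PQT, PQX, PST, PSW, PUW, PUX, QRW, QRX, QTV, QVW, RST, RSX, RTU, RUW, SVW, SVX, TUV, UVX

so the chain groups are C_0 ≅ Z^9, C_1 ≅ Z^27, C_2 ≅ Z^18.

The boundary map ∂_1: C_1 → C_0 sends each edge [p,q] (with p < q) to q − p.
This gives a 9×27 integer matrix of rank 8; reducing to Smith normal form yields diagonal entries (1,1,1,1,1,1,1,1).

∂_2: C_2 → C_1 sends each 2-simplex [p,q,r] to [q,r] − [p,r] + [p,q]. For instance
  ∂UVX = VX − UX + UV,
  ∂QVW = VW − QW + QV.
The resulting 27×18 matrix has rank 17, and its Smith normal form has invariant factors (1,1,1,1,1,1,1,1,1,1,1,1,1,1,1,1,1).

From H_k ≅ ker(∂_k) / im(∂_{k+1}) we obtain:

  H_0: rank C_0 − rank ∂_1 = 9 − 8 = 1, and the invariant factors of ∂_1 are all 1, so H_0 = Z.
  H_1: rank ker ∂_1 − rank ∂_2 = (27 − 8) − 17 = 2, and the invariant factors of ∂_2 are all 1, so H_1 = Z^2.
  H_2: rank ker ∂_2 − rank ∂_3 = (18 − 17) − 0 = 1, and there is no ∂_3, so H_2 = Z.

As a check, the Euler characteristic is 9 − 27 + 18 = 0, which agrees with 1 − 2 + 1 = 0.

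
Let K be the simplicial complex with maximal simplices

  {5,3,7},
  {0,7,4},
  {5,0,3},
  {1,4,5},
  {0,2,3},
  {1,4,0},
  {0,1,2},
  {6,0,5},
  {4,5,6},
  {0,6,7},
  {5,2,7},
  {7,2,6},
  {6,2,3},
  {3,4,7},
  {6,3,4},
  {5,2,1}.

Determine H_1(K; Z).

H_1 ≅ Z^2.

K has 8 vertices, 24 edges, 16 triangles.
rank ∂_1 = 7, rank ∂_2 = 15 ⇒ b_1 = 24 − 7 − 15 = 2; all invariant factors of ∂_2 are 1 so no torsion. So H_1 ≅ Z^2.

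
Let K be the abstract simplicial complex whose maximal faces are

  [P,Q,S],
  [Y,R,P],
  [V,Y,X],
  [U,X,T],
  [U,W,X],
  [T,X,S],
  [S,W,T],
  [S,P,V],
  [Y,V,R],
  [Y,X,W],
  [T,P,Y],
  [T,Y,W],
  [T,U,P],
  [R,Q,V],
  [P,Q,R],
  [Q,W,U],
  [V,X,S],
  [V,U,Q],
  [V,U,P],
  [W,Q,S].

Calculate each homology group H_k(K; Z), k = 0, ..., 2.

Fix the vertex order P < Q < R < S < T < U < V < W < X < Y and write every simplex with vertices in increasing order. Then dim K = 2 and the simplices of K are:

  0-simplices (10): P, Q, R, S, T, U, V, W, X, Y
  1-simplices (30): PQ, PR, PS, PT, PU, PV, PY, QR, QS, QU, QV, QW, RV, RY, ST, SV, SW, SX, TU, TW, TX, TY, UV, UW, UX, VX, VY, WX, WY, XY
  2-simplices (20): PQR, PQS, PRY, PSV, PTU, PTY, PUV, QRV, QSW, QUV, QUW, RVY, STW, STX, SVX, TUX, TWY, UWX, VXY, WXY

Hence C_0 ≅ Z^10, C_1 ≅ Z^30, C_2 ≅ Z^20.

The boundary map ∂_1: C_1 → C_0 maps an edge to its endpoints' difference, ∂[p,q] = q − p. For instance
  ∂PU = U − P.
This gives a 10×30 integer matrix of rank 9; reducing to Smith normal form yields diagonal entries (1,1,1,1,1,1,1,1,1).

The boundary map ∂_2: C_2 → C_1 sends each 2-simplex [p,q,r] to [q,r] − [p,r] + [p,q]. For instance
  ∂WXY = XY − WY + WX,
  ∂PQR = QR − PR + PQ.
As a 30×20 matrix over Z this has rank 20, with invariant factors (1,1,1,1,1,1,1,1,1,1,1,1,1,1,1,1,1,1,1,2).

Now H_k = ker ∂_k / im ∂_{k+1}, so:

  H_0: rank C_0 − rank ∂_1 = 10 − 9 = 1, and the invariant factors of ∂_1 are all 1, so H_0 ≅ Z.
  H_1: rank ker ∂_1 − rank ∂_2 = (30 − 9) − 20 = 1, and ∂_2 has invariant factor 2 > 1, so H_1 ≅ Z × Z/2.
  H_2: rank ker ∂_2 − rank ∂_3 = (20 − 20) − 0 = 0, and there is no ∂_3, so H_2 ≅ 0.

(K is a triangulation of the Klein bottle.)

H_0 ≅ Z,  H_1 ≅ Z × Z/2,  H_2 = 0.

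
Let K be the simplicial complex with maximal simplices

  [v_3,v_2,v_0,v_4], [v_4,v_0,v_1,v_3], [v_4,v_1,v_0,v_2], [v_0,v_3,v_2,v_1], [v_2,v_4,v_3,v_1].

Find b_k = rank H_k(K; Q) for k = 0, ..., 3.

Order the vertices as v_0 < v_1 < v_2 < v_3 < v_4. Listing each simplex with vertices in this order, K has dimension 3 with simplices:

  0-simplices (5): [v_0], [v_1], [v_2], [v_3], [v_4]
  1-simplices (10): [v_0,v_1], [v_0,v_2], [v_0,v_3], [v_0,v_4], [v_1,v_2], [v_1,v_3], [v_1,v_4], [v_2,v_3], [v_2,v_4], [v_3,v_4]
  2-simplices (10): [v_0,v_1,v_2], [v_0,v_1,v_3], [v_0,v_1,v_4], [v_0,v_2,v_3], [v_0,v_2,v_4], [v_0,v_3,v_4], [v_1,v_2,v_3], [v_1,v_2,v_4], [v_1,v_3,v_4], [v_2,v_3,v_4]
  3-simplices (5): [v_0,v_1,v_2,v_3], [v_0,v_1,v_2,v_4], [v_0,v_1,v_3,v_4], [v_0,v_2,v_3,v_4], [v_1,v_2,v_3,v_4]

so the chain groups are C_0 ≅ Z^5, C_1 ≅ Z^10, C_2 ≅ Z^10, C_3 ≅ Z^5.

Boundary ∂_1: C_1 → C_0 is given by ∂[p,q] = [q] − [p]. For instance
  ∂[v_1,v_2] = [v_2] − [v_1].
As a 5×10 matrix over Z this has rank 4, with invariant factors (1,1,1,1).

The boundary map ∂_2: C_2 → C_1 maps a triangle to the signed sum of its edges. For instance
  ∂[v_0,v_1,v_3] = [v_1,v_3] − [v_0,v_3] + [v_0,v_1],
  ∂[v_0,v_2,v_4] = [v_2,v_4] − [v_0,v_4] + [v_0,v_2].
The resulting 10×10 matrix has rank 6, and its Smith normal form has invariant factors (1,1,1,1,1,1).

The boundary map ∂_3: C_3 → C_2 sends each 3-simplex σ to the alternating sum Σ_i (−1)^i (σ with its i-th vertex removed). For instance
  ∂[v_0,v_2,v_3,v_4] = [v_2,v_3,v_4] − [v_0,v_3,v_4] + [v_0,v_2,v_4] − [v_0,v_2,v_3],
  ∂[v_0,v_1,v_3,v_4] = [v_1,v_3,v_4] − [v_0,v_3,v_4] + [v_0,v_1,v_4] − [v_0,v_1,v_3].
The resulting 10×5 matrix has rank 4, and its Smith normal form has invariant factors (1,1,1,1).

Now H_k = ker ∂_k / im ∂_{k+1}, so:

  H_0: rank C_0 − rank ∂_1 = 5 − 4 = 1, and the invariant factors of ∂_1 are all 1, so H_0 = Z.
  H_1: rank ker ∂_1 − rank ∂_2 = (10 − 4) − 6 = 0, and the invariant factors of ∂_2 are all 1, so H_1 = 0.
  H_2: rank ker ∂_2 − rank ∂_3 = (10 − 6) − 4 = 0, and the invariant factors of ∂_3 are all 1, so H_2 = 0.
  H_3: rank ker ∂_3 − rank ∂_4 = (5 − 4) − 0 = 1, and there is no ∂_4, so H_3 = Z.

As a check, the Euler characteristic is 5 − 10 + 10 − 5 = 0, which agrees with 1 − 0 + 0 − 1 = 0.

Hence the Betti numbers are b_0 = 1, b_1 = 0, b_2 = 0, b_3 = 1.

b_0 = 1, b_1 = 0, b_2 = 0, b_3 = 1.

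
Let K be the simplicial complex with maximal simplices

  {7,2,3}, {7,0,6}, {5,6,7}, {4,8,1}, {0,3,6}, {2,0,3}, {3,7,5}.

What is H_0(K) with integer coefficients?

H_0 = Z^2.

K has 9 vertices, 15 edges, 7 triangles.
rank ∂_0 = 0, rank ∂_1 = 7 ⇒ b_0 = 9 − 0 − 7 = 2; all invariant factors of ∂_1 are 1 so no torsion. So H_0 ≅ Z^2.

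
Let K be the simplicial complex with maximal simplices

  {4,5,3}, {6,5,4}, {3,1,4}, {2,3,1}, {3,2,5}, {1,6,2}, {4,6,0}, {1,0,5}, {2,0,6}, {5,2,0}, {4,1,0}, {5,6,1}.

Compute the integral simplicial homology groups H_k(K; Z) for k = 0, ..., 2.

We work with the vertex ordering 0 < 1 < 2 < 3 < 4 < 5 < 6. The simplices of K, each written with vertices in increasing order, are:

  0-simplices (7): [0], [1], [2], [3], [4], [5], [6]
  1-simplices (18): [0,1], [0,2], [0,4], [0,5], [0,6], [1,2], [1,3], [1,4], [1,5], [1,6], [2,3], [2,5], [2,6], [3,4], [3,5], [4,5], [4,6], [5,6]
  2-simplices (12): [0,1,4], [0,1,5], [0,2,5], [0,2,6], [0,4,6], [1,2,3], [1,2,6], [1,3,4], [1,5,6], [2,3,5], [3,4,5], [4,5,6]

Hence C_0 ≅ Z^7, C_1 ≅ Z^18, C_2 ≅ Z^12.

∂_1: C_1 → C_0 maps an edge to its endpoints' difference, ∂[p,q] = q − p. For instance
  ∂[0,5] = [5] − [0].
As a 7×18 matrix over Z this has rank 6, with invariant factors (1,1,1,1,1,1).

The boundary map ∂_2: C_2 → C_1 acts by ∂[p,q,r] = [q,r] − [p,r] + [p,q]. For instance
  ∂[0,4,6] = [4,6] − [0,6] + [0,4],
  ∂[1,3,4] = [3,4] − [1,4] + [1,3].
The 18×12 boundary matrix has rank 12 and Smith normal form diag(1,1,1,1,1,1,1,1,1,1,1,2).

Reading off H_k = ker ∂_k / im ∂_{k+1}:

  H_0: rank C_0 − rank ∂_1 = 7 − 6 = 1, and the invariant factors of ∂_1 are all 1, so H_0 ≅ Z.
  H_1: rank ker ∂_1 − rank ∂_2 = (18 − 6) − 12 = 0, and ∂_2 has invariant factor 2 > 1, so H_1 ≅ Z/2.
  H_2: rank ker ∂_2 − rank ∂_3 = (12 − 12) − 0 = 0, and there is no ∂_3, so H_2 ≅ 0.

As a check, the Euler characteristic is 7 − 18 + 12 = 1, which agrees with 1 − 0 + 0 = 1.

H_0 ≅ Z,  H_1 ≅ Z/2,  H_2 = 0.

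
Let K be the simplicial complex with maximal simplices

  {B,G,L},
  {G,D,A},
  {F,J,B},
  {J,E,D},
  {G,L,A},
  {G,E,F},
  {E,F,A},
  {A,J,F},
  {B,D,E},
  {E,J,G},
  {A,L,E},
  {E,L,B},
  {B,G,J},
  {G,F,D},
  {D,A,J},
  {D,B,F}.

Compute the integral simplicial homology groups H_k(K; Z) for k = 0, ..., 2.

Order the vertices as A < B < D < E < F < G < J < L. Listing each simplex with vertices in this order, K has dimension 2 with simplices:

  0-simplices (8): A, B, D, E, F, G, J, L
  1-simplices (24): AD, AE, AF, AG, AJ, AL, BD, BE, BF, BG, BJ, BL, DE, DF, DG, DJ, EF, EG, EJ, EL, FG, FJ, GJ, GL
  2-simplices (16): ADG, ADJ, AEF, AEL, AFJ, AGL, BDE, BDF, BEL, BFJ, BGJ, BGL, DEJ, DFG, EFG, EGJ

so the chain groups are C_0 ≅ Z^8, C_1 ≅ Z^24, C_2 ≅ Z^16.

The boundary map ∂_1: C_1 → C_0 is given by ∂[p,q] = [q] − [p]. For instance
  ∂BJ = J − B.
The 8×24 boundary matrix has rank 7 and Smith normal form diag(1,1,1,1,1,1,1).

Boundary ∂_2: C_2 → C_1 acts by ∂[p,q,r] = [q,r] − [p,r] + [p,q]. For instance
  ∂BGJ = GJ − BJ + BG,
  ∂DEJ = EJ − DJ + DE.
This gives a 24×16 integer matrix of rank 15; reducing to Smith normal form yields diagonal entries (1,1,1,1,1,1,1,1,1,1,1,1,1,1,1).

Now H_k = ker ∂_k / im ∂_{k+1}, so:

  H_0: rank C_0 − rank ∂_1 = 8 − 7 = 1, and the invariant factors of ∂_1 are all 1, so H_0 = Z.
  H_1: rank ker ∂_1 − rank ∂_2 = (24 − 7) − 15 = 2, and the invariant factors of ∂_2 are all 1, so H_1 = Z^2.
  H_2: rank ker ∂_2 − rank ∂_3 = (16 − 15) − 0 = 1, and there is no ∂_3, so H_2 = Z.

H_0 ≅ Z,  H_1 ≅ Z^2,  H_2 ≅ Z.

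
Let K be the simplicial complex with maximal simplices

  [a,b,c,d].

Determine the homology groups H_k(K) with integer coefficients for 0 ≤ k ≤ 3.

We work with the vertex ordering a < b < c < d. The simplices of K, each written with vertices in increasing order, are:

  0-simplices (4): a, b, c, d
  1-simplices (6): ab, ac, ad, bc, bd, cd
  2-simplices (4): abc, abd, acd, bcd
  3-simplices (1): abcd

Hence C_0 ≅ Z^4, C_1 ≅ Z^6, C_2 ≅ Z^4, C_3 ≅ Z^1.

Boundary ∂_1: C_1 → C_0 sends each edge [p,q] (with p < q) to q − p.
This gives a 4×6 integer matrix of rank 3; reducing to Smith normal form yields diagonal entries (1,1,1).

Boundary ∂_2: C_2 → C_1 maps a triangle to the signed sum of its edges. For instance
  ∂abd = bd − ad + ab,
  ∂acd = cd − ad + ac.
This gives a 6×4 integer matrix of rank 3; reducing to Smith normal form yields diagonal entries (1,1,1).

∂_3: C_3 → C_2 sends each 3-simplex σ to the alternating sum Σ_i (−1)^i (σ with its i-th vertex removed). For instance
  ∂abcd = bcd − acd + abd − abc.
As a 4×1 matrix over Z this has rank 1, with invariant factors (1).

From H_k ≅ ker(∂_k) / im(∂_{k+1}) we obtain:

  H_0: rank C_0 − rank ∂_1 = 4 − 3 = 1, and the invariant factors of ∂_1 are all 1, so H_0 ≅ Z.
  H_1: rank ker ∂_1 − rank ∂_2 = (6 − 3) − 3 = 0, and the invariant factors of ∂_2 are all 1, so H_1 ≅ 0.
  H_2: rank ker ∂_2 − rank ∂_3 = (4 − 3) − 1 = 0, and the invariant factors of ∂_3 are all 1, so H_2 ≅ 0.
  H_3: rank ker ∂_3 − rank ∂_4 = (1 − 1) − 0 = 0, and there is no ∂_4, so H_3 ≅ 0.

As a check, the Euler characteristic is 4 − 6 + 4 − 1 = 1, which agrees with 1 − 0 + 0 − 0 = 1.
(K is a triangulation of the 3-simplex.)

H_0 = Z,  H_1 = 0,  H_2 = 0,  H_3 = 0.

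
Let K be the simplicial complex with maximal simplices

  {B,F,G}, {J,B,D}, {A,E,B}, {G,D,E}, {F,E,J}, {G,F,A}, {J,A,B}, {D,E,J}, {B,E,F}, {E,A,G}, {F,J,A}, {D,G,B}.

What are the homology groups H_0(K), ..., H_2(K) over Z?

Take the total order A < B < D < E < F < G < J on the vertex set. Then K (dimension 2) consists of the simplices:

  0-simplices (7): A, B, D, E, F, G, J
  1-simplices (18): AB, AE, AF, AG, AJ, BD, BE, BF, BG, BJ, DE, DG, DJ, EF, EG, EJ, FG, FJ
  2-simplices (12): ABE, ABJ, AEG, AFG, AFJ, BDG, BDJ, BEF, BFG, DEG, DEJ, EFJ

Hence C_0 ≅ Z^7, C_1 ≅ Z^18, C_2 ≅ Z^12.

The boundary map ∂_1: C_1 → C_0 is given by ∂[p,q] = [q] − [p].
This gives a 7×18 integer matrix of rank 6; reducing to Smith normal form yields diagonal entries (1,1,1,1,1,1).

∂_2: C_2 → C_1 maps a triangle to the signed sum of its edges. For instance
  ∂EFJ = FJ − EJ + EF,
  ∂AFJ = FJ − AJ + AF.
As a 18×12 matrix over Z this has rank 12, with invariant factors (1,1,1,1,1,1,1,1,1,1,1,2).

From H_k ≅ ker(∂_k) / im(∂_{k+1}) we obtain:

  H_0: rank C_0 − rank ∂_1 = 7 − 6 = 1, and the invariant factors of ∂_1 are all 1, so H_0 ≅ Z.
  H_1: rank ker ∂_1 − rank ∂_2 = (18 − 6) − 12 = 0, and ∂_2 has invariant factor 2 > 1, so H_1 ≅ Z_2.
  H_2: rank ker ∂_2 − rank ∂_3 = (12 − 12) − 0 = 0, and there is no ∂_3, so H_2 ≅ 0.

As a check, the Euler characteristic is 7 − 18 + 12 = 1, which agrees with 1 − 0 + 0 = 1.

H_0 ≅ Z,  H_1 ≅ Z_2,  H_2 = 0.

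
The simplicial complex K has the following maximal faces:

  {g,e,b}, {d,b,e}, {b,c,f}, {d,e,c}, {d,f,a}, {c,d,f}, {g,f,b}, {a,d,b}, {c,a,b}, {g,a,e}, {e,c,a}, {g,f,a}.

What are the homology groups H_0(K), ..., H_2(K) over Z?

H_0 ≅ Z,  H_1 ≅ Z/2,  H_2 = 0.

We work with the vertex ordering a < b < c < d < e < f < g. The simplices of K, each written with vertices in increasing order, are:

  0-simplices (7): a, b, c, d, e, f, g
  1-simplices (18): ab, ac, ad, ae, af, ag, bc, bd, be, bf, bg, cd, ce, cf, de, df, eg, fg
  2-simplices (12): abc, abd, ace, adf, aeg, afg, bcf, bde, beg, bfg, cde, cdf

so the chain groups are C_0 ≅ Z^7, C_1 ≅ Z^18, C_2 ≅ Z^12.

∂_1: C_1 → C_0 is given by ∂[p,q] = [q] − [p]. For instance
  ∂cd = d − c.
The 7×18 boundary matrix has rank 6 and Smith normal form diag(1,1,1,1,1,1).

Boundary ∂_2: C_2 → C_1 acts by ∂[p,q,r] = [q,r] − [p,r] + [p,q]. For instance
  ∂cde = de − ce + cd,
  ∂afg = fg − ag + af.
This gives a 18×12 integer matrix of rank 12; reducing to Smith normal form yields diagonal entries (1,1,1,1,1,1,1,1,1,1,1,2).

Now H_k = ker ∂_k / im ∂_{k+1}, so:

  H_0: rank C_0 − rank ∂_1 = 7 − 6 = 1, and the invariant factors of ∂_1 are all 1, so H_0 = Z.
  H_1: rank ker ∂_1 − rank ∂_2 = (18 − 6) − 12 = 0, and ∂_2 has invariant factor 2 > 1, so H_1 = Z/2.
  H_2: rank ker ∂_2 − rank ∂_3 = (12 − 12) − 0 = 0, and there is no ∂_3, so H_2 = 0.

(K is a triangulation of the real projective plane RP^2.)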